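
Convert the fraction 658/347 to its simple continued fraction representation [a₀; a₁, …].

Repeatedly divide and take the remainder:
⌊658/347⌋ = 1, remainder 311
⌊347/311⌋ = 1, remainder 36
⌊311/36⌋ = 8, remainder 23
⌊36/23⌋ = 1, remainder 13
⌊23/13⌋ = 1, remainder 10
⌊13/10⌋ = 1, remainder 3
⌊10/3⌋ = 3, remainder 1
⌊3/1⌋ = 3, remainder 0

[1; 1, 8, 1, 1, 1, 3, 3]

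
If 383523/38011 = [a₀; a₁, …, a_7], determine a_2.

7

383523 = 10·38011 + 3413, so a_0 = 10
38011 = 11·3413 + 468, so a_1 = 11
3413 = 7·468 + 137, so a_2 = 7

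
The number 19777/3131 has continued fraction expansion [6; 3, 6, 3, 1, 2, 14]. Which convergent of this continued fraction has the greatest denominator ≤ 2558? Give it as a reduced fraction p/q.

List convergents until the denominator exceeds the bound:
a_0 = 6: 6/1  (≤ bound)
a_1 = 3: 19/3  (≤ bound)
a_2 = 6: 120/19  (≤ bound)
a_3 = 3: 379/60  (≤ bound)
a_4 = 1: 499/79  (≤ bound)
a_5 = 2: 1377/218  (≤ bound)
a_6 = 14: 19777/3131  (> 2558, stop)

1377/218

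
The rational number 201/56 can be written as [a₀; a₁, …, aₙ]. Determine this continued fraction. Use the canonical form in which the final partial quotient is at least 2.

[3; 1, 1, 2, 3, 3]

⌊201/56⌋ = 3, remainder 33
⌊56/33⌋ = 1, remainder 23
⌊33/23⌋ = 1, remainder 10
⌊23/10⌋ = 2, remainder 3
⌊10/3⌋ = 3, remainder 1
⌊3/1⌋ = 3, remainder 0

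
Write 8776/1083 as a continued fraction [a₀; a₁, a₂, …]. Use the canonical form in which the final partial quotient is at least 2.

Run the Euclidean algorithm, recording each quotient:
8776 = 8·1083 + 112, so a_0 = 8
1083 = 9·112 + 75, so a_1 = 9
112 = 1·75 + 37, so a_2 = 1
75 = 2·37 + 1, so a_3 = 2
37 = 37·1 + 0, so a_4 = 37

[8; 9, 1, 2, 37]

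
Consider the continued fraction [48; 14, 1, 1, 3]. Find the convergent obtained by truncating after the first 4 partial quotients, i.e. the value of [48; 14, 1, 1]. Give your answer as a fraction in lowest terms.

1394/29

Start with 1.
1 + 1/(1/1) = 1 + 1/1 = 2/1
14 + 1/(2/1) = 14 + 1/2 = 29/2
48 + 1/(29/2) = 48 + 2/29 = 1394/29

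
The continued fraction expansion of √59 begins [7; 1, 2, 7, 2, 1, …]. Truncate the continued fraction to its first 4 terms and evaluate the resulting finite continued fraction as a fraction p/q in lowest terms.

a_0 = 7: 7/1
a_1 = 1: 8/1
a_2 = 2: 23/3
a_3 = 7: 169/22

169/22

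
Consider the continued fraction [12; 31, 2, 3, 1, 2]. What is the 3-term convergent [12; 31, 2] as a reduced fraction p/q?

758/63

Start with 2.
31 + 1/(2/1) = 31 + 1/2 = 63/2
12 + 1/(63/2) = 12 + 2/63 = 758/63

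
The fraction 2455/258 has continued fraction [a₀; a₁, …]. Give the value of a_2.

Run the Euclidean algorithm, recording each quotient:
2455 = 9·258 + 133, so a_0 = 9
258 = 1·133 + 125, so a_1 = 1
133 = 1·125 + 8, so a_2 = 1

1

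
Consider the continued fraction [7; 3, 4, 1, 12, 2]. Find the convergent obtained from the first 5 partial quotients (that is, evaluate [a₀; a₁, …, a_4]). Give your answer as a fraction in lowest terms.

1499/205

Start with 12.
1 + 1/(12/1) = 1 + 1/12 = 13/12
4 + 1/(13/12) = 4 + 12/13 = 64/13
3 + 1/(64/13) = 3 + 13/64 = 205/64
7 + 1/(205/64) = 7 + 64/205 = 1499/205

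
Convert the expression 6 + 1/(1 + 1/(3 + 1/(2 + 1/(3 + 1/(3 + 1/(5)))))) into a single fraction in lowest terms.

a_0 = 6: 6/1
a_1 = 1: 7/1
a_2 = 3: 27/4
a_3 = 2: 61/9
a_4 = 3: 210/31
a_5 = 3: 691/102
a_6 = 5: 3665/541

3665/541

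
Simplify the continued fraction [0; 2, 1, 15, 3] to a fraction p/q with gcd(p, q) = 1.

49/144

a_0 = 0: 0/1
a_1 = 2: 1/2
a_2 = 1: 1/3
a_3 = 15: 16/47
a_4 = 3: 49/144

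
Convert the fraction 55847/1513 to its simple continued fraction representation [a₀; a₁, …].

55847 ÷ 1513 → quotient 36, remainder 1379
1513 ÷ 1379 → quotient 1, remainder 134
1379 ÷ 134 → quotient 10, remainder 39
134 ÷ 39 → quotient 3, remainder 17
39 ÷ 17 → quotient 2, remainder 5
17 ÷ 5 → quotient 3, remainder 2
5 ÷ 2 → quotient 2, remainder 1
2 ÷ 1 → quotient 2, remainder 0

[36; 1, 10, 3, 2, 3, 2, 2]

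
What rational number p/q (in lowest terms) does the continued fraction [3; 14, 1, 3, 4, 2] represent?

1721/561

Start with 2.
4 + 1/(2/1) = 4 + 1/2 = 9/2
3 + 1/(9/2) = 3 + 2/9 = 29/9
1 + 1/(29/9) = 1 + 9/29 = 38/29
14 + 1/(38/29) = 14 + 29/38 = 561/38
3 + 1/(561/38) = 3 + 38/561 = 1721/561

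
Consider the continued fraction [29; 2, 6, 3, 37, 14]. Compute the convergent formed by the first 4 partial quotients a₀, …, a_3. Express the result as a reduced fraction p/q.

Compute successive convergents:
a_0 = 29: 29/1
a_1 = 2: 59/2
a_2 = 6: 383/13
a_3 = 3: 1208/41

1208/41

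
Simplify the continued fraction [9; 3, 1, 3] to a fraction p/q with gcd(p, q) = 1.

Compute successive convergents:
a_0 = 9: 9/1
a_1 = 3: 28/3
a_2 = 1: 37/4
a_3 = 3: 139/15

139/15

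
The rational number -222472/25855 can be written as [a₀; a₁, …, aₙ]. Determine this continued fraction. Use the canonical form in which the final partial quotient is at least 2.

[-9; 2, 1, 1, 8, 11, 54]

Apply division with remainder until the remainder is 0:
-222472 ÷ 25855 → quotient -9, remainder 10223
25855 ÷ 10223 → quotient 2, remainder 5409
10223 ÷ 5409 → quotient 1, remainder 4814
5409 ÷ 4814 → quotient 1, remainder 595
4814 ÷ 595 → quotient 8, remainder 54
595 ÷ 54 → quotient 11, remainder 1
54 ÷ 1 → quotient 54, remainder 0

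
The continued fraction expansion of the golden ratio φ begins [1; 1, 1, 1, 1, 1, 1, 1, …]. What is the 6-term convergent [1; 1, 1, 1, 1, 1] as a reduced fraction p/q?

Start with 1.
1 + 1/(1/1) = 1 + 1/1 = 2/1
1 + 1/(2/1) = 1 + 1/2 = 3/2
1 + 1/(3/2) = 1 + 2/3 = 5/3
1 + 1/(5/3) = 1 + 3/5 = 8/5
1 + 1/(8/5) = 1 + 5/8 = 13/8

13/8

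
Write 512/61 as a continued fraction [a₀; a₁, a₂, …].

512 = 8·61 + 24, so a_0 = 8
61 = 2·24 + 13, so a_1 = 2
24 = 1·13 + 11, so a_2 = 1
13 = 1·11 + 2, so a_3 = 1
11 = 5·2 + 1, so a_4 = 5
2 = 2·1 + 0, so a_5 = 2

[8; 2, 1, 1, 5, 2]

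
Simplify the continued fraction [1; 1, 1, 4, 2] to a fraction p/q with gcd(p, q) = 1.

31/20

Start with 2.
4 + 1/(2/1) = 4 + 1/2 = 9/2
1 + 1/(9/2) = 1 + 2/9 = 11/9
1 + 1/(11/9) = 1 + 9/11 = 20/11
1 + 1/(20/11) = 1 + 11/20 = 31/20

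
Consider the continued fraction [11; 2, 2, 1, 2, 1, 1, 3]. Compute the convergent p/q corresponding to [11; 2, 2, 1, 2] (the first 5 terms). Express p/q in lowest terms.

217/19

Start with 2.
1 + 1/(2/1) = 1 + 1/2 = 3/2
2 + 1/(3/2) = 2 + 2/3 = 8/3
2 + 1/(8/3) = 2 + 3/8 = 19/8
11 + 1/(19/8) = 11 + 8/19 = 217/19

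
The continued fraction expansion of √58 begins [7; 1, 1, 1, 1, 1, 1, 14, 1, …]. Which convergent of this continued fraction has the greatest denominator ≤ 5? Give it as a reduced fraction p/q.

a_0 = 7: 7/1  (≤ bound)
a_1 = 1: 8/1  (≤ bound)
a_2 = 1: 15/2  (≤ bound)
a_3 = 1: 23/3  (≤ bound)
a_4 = 1: 38/5  (≤ bound)
a_5 = 1: 61/8  (> 5, stop)

38/5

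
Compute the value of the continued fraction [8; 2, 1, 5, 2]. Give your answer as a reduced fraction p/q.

309/37

Starting at the tail and folding back:
Start with 2.
5 + 1/(2/1) = 5 + 1/2 = 11/2
1 + 1/(11/2) = 1 + 2/11 = 13/11
2 + 1/(13/11) = 2 + 11/13 = 37/13
8 + 1/(37/13) = 8 + 13/37 = 309/37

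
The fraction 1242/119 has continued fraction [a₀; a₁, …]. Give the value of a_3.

Repeatedly divide and take the remainder:
1242 ÷ 119 → quotient 10, remainder 52
119 ÷ 52 → quotient 2, remainder 15
52 ÷ 15 → quotient 3, remainder 7
15 ÷ 7 → quotient 2, remainder 1

2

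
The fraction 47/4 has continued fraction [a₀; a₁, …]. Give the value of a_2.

3

47 = 11·4 + 3, so a_0 = 11
4 = 1·3 + 1, so a_1 = 1
3 = 3·1 + 0, so a_2 = 3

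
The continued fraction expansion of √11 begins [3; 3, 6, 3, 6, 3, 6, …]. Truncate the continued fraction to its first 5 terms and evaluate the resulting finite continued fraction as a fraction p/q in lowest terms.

Start with 6.
3 + 1/(6/1) = 3 + 1/6 = 19/6
6 + 1/(19/6) = 6 + 6/19 = 120/19
3 + 1/(120/19) = 3 + 19/120 = 379/120
3 + 1/(379/120) = 3 + 120/379 = 1257/379

1257/379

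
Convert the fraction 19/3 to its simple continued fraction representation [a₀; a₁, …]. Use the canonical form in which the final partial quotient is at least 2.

Run the Euclidean algorithm, recording each quotient:
19 = 6·3 + 1, so a_0 = 6
3 = 3·1 + 0, so a_1 = 3

[6; 3]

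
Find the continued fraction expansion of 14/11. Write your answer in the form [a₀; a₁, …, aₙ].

⌊14/11⌋ = 1, remainder 3
⌊11/3⌋ = 3, remainder 2
⌊3/2⌋ = 1, remainder 1
⌊2/1⌋ = 2, remainder 0

[1; 3, 1, 2]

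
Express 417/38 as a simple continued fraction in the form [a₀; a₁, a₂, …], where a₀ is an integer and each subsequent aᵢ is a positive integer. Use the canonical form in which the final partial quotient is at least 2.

[10; 1, 37]

⌊417/38⌋ = 10, remainder 37
⌊38/37⌋ = 1, remainder 1
⌊37/1⌋ = 37, remainder 0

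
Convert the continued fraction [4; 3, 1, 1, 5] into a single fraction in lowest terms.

Work from the innermost term outward:
Start with 5.
1 + 1/(5/1) = 1 + 1/5 = 6/5
1 + 1/(6/5) = 1 + 5/6 = 11/6
3 + 1/(11/6) = 3 + 6/11 = 39/11
4 + 1/(39/11) = 4 + 11/39 = 167/39

167/39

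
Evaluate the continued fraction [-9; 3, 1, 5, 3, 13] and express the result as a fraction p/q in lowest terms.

a_0 = -9: -9/1
a_1 = 3: -26/3
a_2 = 1: -35/4
a_3 = 5: -201/23
a_4 = 3: -638/73
a_5 = 13: -8495/972

-8495/972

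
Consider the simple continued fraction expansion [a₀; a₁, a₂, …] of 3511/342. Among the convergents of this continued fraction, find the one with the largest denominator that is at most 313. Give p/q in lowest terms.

1119/109

List convergents until the denominator exceeds the bound:
a_0 = 10: 10/1  (≤ bound)
a_1 = 3: 31/3  (≤ bound)
a_2 = 1: 41/4  (≤ bound)
a_3 = 3: 154/15  (≤ bound)
a_4 = 7: 1119/109  (≤ bound)
a_5 = 3: 3511/342  (> 313, stop)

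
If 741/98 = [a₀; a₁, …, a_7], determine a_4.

1

741 ÷ 98 → quotient 7, remainder 55
98 ÷ 55 → quotient 1, remainder 43
55 ÷ 43 → quotient 1, remainder 12
43 ÷ 12 → quotient 3, remainder 7
12 ÷ 7 → quotient 1, remainder 5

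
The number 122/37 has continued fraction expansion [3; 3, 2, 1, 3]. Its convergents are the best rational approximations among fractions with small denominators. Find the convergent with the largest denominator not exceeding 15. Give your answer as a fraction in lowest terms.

33/10

List convergents until the denominator exceeds the bound:
a_0 = 3: 3/1  (≤ bound)
a_1 = 3: 10/3  (≤ bound)
a_2 = 2: 23/7  (≤ bound)
a_3 = 1: 33/10  (≤ bound)
a_4 = 3: 122/37  (> 15, stop)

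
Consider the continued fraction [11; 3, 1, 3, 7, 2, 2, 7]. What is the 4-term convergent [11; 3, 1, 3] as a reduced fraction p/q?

169/15

a_0 = 11: 11/1
a_1 = 3: 34/3
a_2 = 1: 45/4
a_3 = 3: 169/15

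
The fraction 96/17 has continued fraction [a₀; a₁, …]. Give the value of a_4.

5

96 = 5·17 + 11, so a_0 = 5
17 = 1·11 + 6, so a_1 = 1
11 = 1·6 + 5, so a_2 = 1
6 = 1·5 + 1, so a_3 = 1
5 = 5·1 + 0, so a_4 = 5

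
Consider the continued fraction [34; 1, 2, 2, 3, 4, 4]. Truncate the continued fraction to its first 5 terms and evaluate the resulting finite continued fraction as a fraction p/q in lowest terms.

833/24

a_0 = 34: 34/1
a_1 = 1: 35/1
a_2 = 2: 104/3
a_3 = 2: 243/7
a_4 = 3: 833/24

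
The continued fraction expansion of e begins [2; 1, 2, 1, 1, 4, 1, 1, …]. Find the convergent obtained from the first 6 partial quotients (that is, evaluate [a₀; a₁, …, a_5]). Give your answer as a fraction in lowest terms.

Start with 4.
1 + 1/(4/1) = 1 + 1/4 = 5/4
1 + 1/(5/4) = 1 + 4/5 = 9/5
2 + 1/(9/5) = 2 + 5/9 = 23/9
1 + 1/(23/9) = 1 + 9/23 = 32/23
2 + 1/(32/23) = 2 + 23/32 = 87/32

87/32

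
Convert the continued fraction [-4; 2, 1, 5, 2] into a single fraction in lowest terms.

-135/37

Work from the innermost term outward:
Start with 2.
5 + 1/(2/1) = 5 + 1/2 = 11/2
1 + 1/(11/2) = 1 + 2/11 = 13/11
2 + 1/(13/11) = 2 + 11/13 = 37/13
-4 + 1/(37/13) = -4 + 13/37 = -135/37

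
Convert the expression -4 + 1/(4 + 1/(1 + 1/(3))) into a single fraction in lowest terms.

a_0 = -4: -4/1
a_1 = 4: -15/4
a_2 = 1: -19/5
a_3 = 3: -72/19

-72/19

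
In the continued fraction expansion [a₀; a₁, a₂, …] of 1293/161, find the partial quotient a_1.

32

⌊1293/161⌋ = 8, remainder 5
⌊161/5⌋ = 32, remainder 1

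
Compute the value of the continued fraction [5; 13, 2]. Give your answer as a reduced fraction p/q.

137/27

a_0 = 5: 5/1
a_1 = 13: 66/13
a_2 = 2: 137/27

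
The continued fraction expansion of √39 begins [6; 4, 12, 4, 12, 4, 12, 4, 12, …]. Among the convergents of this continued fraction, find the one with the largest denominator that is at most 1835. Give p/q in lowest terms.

1249/200

List convergents until the denominator exceeds the bound:
a_0 = 6: 6/1  (≤ bound)
a_1 = 4: 25/4  (≤ bound)
a_2 = 12: 306/49  (≤ bound)
a_3 = 4: 1249/200  (≤ bound)
a_4 = 12: 15294/2449  (> 1835, stop)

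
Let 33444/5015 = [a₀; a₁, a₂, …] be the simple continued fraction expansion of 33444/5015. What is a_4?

1

Apply division with remainder until the remainder is 0:
33444 = 6·5015 + 3354, so a_0 = 6
5015 = 1·3354 + 1661, so a_1 = 1
3354 = 2·1661 + 32, so a_2 = 2
1661 = 51·32 + 29, so a_3 = 51
32 = 1·29 + 3, so a_4 = 1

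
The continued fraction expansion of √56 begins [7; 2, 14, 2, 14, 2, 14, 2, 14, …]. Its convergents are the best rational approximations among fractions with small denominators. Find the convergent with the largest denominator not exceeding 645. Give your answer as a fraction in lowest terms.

List convergents until the denominator exceeds the bound:
a_0 = 7: 7/1  (≤ bound)
a_1 = 2: 15/2  (≤ bound)
a_2 = 14: 217/29  (≤ bound)
a_3 = 2: 449/60  (≤ bound)
a_4 = 14: 6503/869  (> 645, stop)

449/60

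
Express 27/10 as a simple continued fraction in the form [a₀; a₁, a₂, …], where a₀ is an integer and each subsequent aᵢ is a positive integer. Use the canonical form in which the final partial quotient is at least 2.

27 = 2·10 + 7, so a_0 = 2
10 = 1·7 + 3, so a_1 = 1
7 = 2·3 + 1, so a_2 = 2
3 = 3·1 + 0, so a_3 = 3

[2; 1, 2, 3]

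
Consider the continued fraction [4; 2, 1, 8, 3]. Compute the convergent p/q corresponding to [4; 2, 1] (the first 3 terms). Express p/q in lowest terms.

a_0 = 4: 4/1
a_1 = 2: 9/2
a_2 = 1: 13/3

13/3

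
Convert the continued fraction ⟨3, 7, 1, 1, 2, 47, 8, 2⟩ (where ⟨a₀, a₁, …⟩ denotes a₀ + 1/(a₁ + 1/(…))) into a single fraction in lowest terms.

Start with 2.
8 + 1/(2/1) = 8 + 1/2 = 17/2
47 + 1/(17/2) = 47 + 2/17 = 801/17
2 + 1/(801/17) = 2 + 17/801 = 1619/801
1 + 1/(1619/801) = 1 + 801/1619 = 2420/1619
1 + 1/(2420/1619) = 1 + 1619/2420 = 4039/2420
7 + 1/(4039/2420) = 7 + 2420/4039 = 30693/4039
3 + 1/(30693/4039) = 3 + 4039/30693 = 96118/30693

96118/30693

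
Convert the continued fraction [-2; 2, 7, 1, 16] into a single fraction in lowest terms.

-439/287

Compute successive convergents:
a_0 = -2: -2/1
a_1 = 2: -3/2
a_2 = 7: -23/15
a_3 = 1: -26/17
a_4 = 16: -439/287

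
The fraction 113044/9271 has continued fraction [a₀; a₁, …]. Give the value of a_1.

5

Apply division with remainder until the remainder is 0:
113044 ÷ 9271 → quotient 12, remainder 1792
9271 ÷ 1792 → quotient 5, remainder 311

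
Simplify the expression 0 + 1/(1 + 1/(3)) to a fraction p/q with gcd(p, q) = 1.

3/4

a_0 = 0: 0/1
a_1 = 1: 1/1
a_2 = 3: 3/4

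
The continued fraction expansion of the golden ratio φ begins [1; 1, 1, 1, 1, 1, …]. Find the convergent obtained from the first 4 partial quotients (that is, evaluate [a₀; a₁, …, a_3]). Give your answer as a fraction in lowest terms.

5/3

Collapse the nested fraction from the inside out:
Start with 1.
1 + 1/(1/1) = 1 + 1/1 = 2/1
1 + 1/(2/1) = 1 + 1/2 = 3/2
1 + 1/(3/2) = 1 + 2/3 = 5/3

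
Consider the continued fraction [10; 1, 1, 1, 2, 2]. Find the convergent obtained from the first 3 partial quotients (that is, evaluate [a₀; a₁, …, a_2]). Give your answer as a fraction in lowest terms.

21/2

Work from the innermost term outward:
Start with 1.
1 + 1/(1/1) = 1 + 1/1 = 2/1
10 + 1/(2/1) = 10 + 1/2 = 21/2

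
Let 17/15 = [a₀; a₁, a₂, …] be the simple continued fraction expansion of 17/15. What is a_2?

Repeatedly divide and take the remainder:
⌊17/15⌋ = 1, remainder 2
⌊15/2⌋ = 7, remainder 1
⌊2/1⌋ = 2, remainder 0

2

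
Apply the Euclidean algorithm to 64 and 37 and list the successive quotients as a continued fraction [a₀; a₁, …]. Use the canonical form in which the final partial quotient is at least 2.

[1; 1, 2, 1, 2, 3]

Apply division with remainder until the remainder is 0:
64 ÷ 37 → quotient 1, remainder 27
37 ÷ 27 → quotient 1, remainder 10
27 ÷ 10 → quotient 2, remainder 7
10 ÷ 7 → quotient 1, remainder 3
7 ÷ 3 → quotient 2, remainder 1
3 ÷ 1 → quotient 3, remainder 0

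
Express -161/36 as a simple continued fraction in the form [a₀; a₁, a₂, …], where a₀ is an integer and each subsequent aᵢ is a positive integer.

[-5; 1, 1, 8, 2]

Run the Euclidean algorithm, recording each quotient:
-161 = -5·36 + 19, so a_0 = -5
36 = 1·19 + 17, so a_1 = 1
19 = 1·17 + 2, so a_2 = 1
17 = 8·2 + 1, so a_3 = 8
2 = 2·1 + 0, so a_4 = 2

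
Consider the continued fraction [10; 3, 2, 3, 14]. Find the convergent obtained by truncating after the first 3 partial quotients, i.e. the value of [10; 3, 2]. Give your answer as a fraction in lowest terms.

a_0 = 10: 10/1
a_1 = 3: 31/3
a_2 = 2: 72/7

72/7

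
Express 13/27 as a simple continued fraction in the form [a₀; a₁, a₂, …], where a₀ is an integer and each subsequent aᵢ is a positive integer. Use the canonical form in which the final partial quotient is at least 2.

⌊13/27⌋ = 0, remainder 13
⌊27/13⌋ = 2, remainder 1
⌊13/1⌋ = 13, remainder 0

[0; 2, 13]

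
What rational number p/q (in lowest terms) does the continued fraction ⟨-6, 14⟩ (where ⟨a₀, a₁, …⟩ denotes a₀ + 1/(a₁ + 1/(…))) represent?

Work from the innermost term outward:
Start with 14.
-6 + 1/(14/1) = -6 + 1/14 = -83/14

-83/14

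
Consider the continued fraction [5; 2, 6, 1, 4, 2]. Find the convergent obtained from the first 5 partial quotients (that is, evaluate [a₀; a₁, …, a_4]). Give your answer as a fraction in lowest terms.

Start with 4.
1 + 1/(4/1) = 1 + 1/4 = 5/4
6 + 1/(5/4) = 6 + 4/5 = 34/5
2 + 1/(34/5) = 2 + 5/34 = 73/34
5 + 1/(73/34) = 5 + 34/73 = 399/73

399/73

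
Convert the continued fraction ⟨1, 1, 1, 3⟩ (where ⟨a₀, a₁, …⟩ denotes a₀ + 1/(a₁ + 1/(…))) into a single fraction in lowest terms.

11/7

Use the convergent recurrence hₖ = aₖ·hₖ₋₁ + hₖ₋₂ (and likewise for the denominators kₖ):
a_0 = 1: 1/1
a_1 = 1: 2/1
a_2 = 1: 3/2
a_3 = 3: 11/7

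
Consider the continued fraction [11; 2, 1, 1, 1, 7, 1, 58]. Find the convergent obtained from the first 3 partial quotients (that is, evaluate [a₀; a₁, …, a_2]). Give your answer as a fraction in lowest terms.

a_0 = 11: 11/1
a_1 = 2: 23/2
a_2 = 1: 34/3

34/3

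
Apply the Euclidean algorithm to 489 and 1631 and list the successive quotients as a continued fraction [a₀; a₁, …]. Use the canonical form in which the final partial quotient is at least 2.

[0; 3, 2, 1, 53, 1, 2]

Repeatedly divide and take the remainder:
489 = 0·1631 + 489, so a_0 = 0
1631 = 3·489 + 164, so a_1 = 3
489 = 2·164 + 161, so a_2 = 2
164 = 1·161 + 3, so a_3 = 1
161 = 53·3 + 2, so a_4 = 53
3 = 1·2 + 1, so a_5 = 1
2 = 2·1 + 0, so a_6 = 2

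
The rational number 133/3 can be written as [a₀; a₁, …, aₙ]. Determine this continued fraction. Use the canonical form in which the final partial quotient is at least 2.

133 = 44·3 + 1, so a_0 = 44
3 = 3·1 + 0, so a_1 = 3

[44; 3]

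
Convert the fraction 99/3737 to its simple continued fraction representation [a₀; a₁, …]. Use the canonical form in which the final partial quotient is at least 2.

[0; 37, 1, 2, 1, 24]

99 = 0·3737 + 99, so a_0 = 0
3737 = 37·99 + 74, so a_1 = 37
99 = 1·74 + 25, so a_2 = 1
74 = 2·25 + 24, so a_3 = 2
25 = 1·24 + 1, so a_4 = 1
24 = 24·1 + 0, so a_5 = 24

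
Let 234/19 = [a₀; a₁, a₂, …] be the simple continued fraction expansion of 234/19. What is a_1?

234 ÷ 19 → quotient 12, remainder 6
19 ÷ 6 → quotient 3, remainder 1

3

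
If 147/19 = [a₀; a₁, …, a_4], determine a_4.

Run the Euclidean algorithm, recording each quotient:
⌊147/19⌋ = 7, remainder 14
⌊19/14⌋ = 1, remainder 5
⌊14/5⌋ = 2, remainder 4
⌊5/4⌋ = 1, remainder 1
⌊4/1⌋ = 4, remainder 0

4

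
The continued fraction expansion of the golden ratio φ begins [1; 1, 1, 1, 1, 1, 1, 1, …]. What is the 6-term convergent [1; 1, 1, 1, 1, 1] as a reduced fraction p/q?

13/8

Compute successive convergents:
a_0 = 1: 1/1
a_1 = 1: 2/1
a_2 = 1: 3/2
a_3 = 1: 5/3
a_4 = 1: 8/5
a_5 = 1: 13/8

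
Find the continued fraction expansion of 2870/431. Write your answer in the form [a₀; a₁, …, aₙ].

[6; 1, 1, 1, 13, 1, 2, 3]

Apply division with remainder until the remainder is 0:
2870 ÷ 431 → quotient 6, remainder 284
431 ÷ 284 → quotient 1, remainder 147
284 ÷ 147 → quotient 1, remainder 137
147 ÷ 137 → quotient 1, remainder 10
137 ÷ 10 → quotient 13, remainder 7
10 ÷ 7 → quotient 1, remainder 3
7 ÷ 3 → quotient 2, remainder 1
3 ÷ 1 → quotient 3, remainder 0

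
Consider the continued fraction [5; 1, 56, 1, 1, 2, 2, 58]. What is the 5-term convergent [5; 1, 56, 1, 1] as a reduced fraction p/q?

688/115

a_0 = 5: 5/1
a_1 = 1: 6/1
a_2 = 56: 341/57
a_3 = 1: 347/58
a_4 = 1: 688/115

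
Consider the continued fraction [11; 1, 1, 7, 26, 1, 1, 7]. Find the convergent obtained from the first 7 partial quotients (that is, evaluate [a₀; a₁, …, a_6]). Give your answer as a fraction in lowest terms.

a_0 = 11: 11/1
a_1 = 1: 12/1
a_2 = 1: 23/2
a_3 = 7: 173/15
a_4 = 26: 4521/392
a_5 = 1: 4694/407
a_6 = 1: 9215/799

9215/799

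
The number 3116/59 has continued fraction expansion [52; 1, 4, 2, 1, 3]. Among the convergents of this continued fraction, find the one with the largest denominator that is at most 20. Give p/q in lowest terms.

845/16

a_0 = 52: 52/1  (≤ bound)
a_1 = 1: 53/1  (≤ bound)
a_2 = 4: 264/5  (≤ bound)
a_3 = 2: 581/11  (≤ bound)
a_4 = 1: 845/16  (≤ bound)
a_5 = 3: 3116/59  (> 20, stop)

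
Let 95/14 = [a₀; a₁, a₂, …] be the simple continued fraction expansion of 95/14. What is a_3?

95 ÷ 14 → quotient 6, remainder 11
14 ÷ 11 → quotient 1, remainder 3
11 ÷ 3 → quotient 3, remainder 2
3 ÷ 2 → quotient 1, remainder 1

1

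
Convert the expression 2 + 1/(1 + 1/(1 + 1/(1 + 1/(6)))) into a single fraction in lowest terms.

Use the convergent recurrence hₖ = aₖ·hₖ₋₁ + hₖ₋₂ (and likewise for the denominators kₖ):
a_0 = 2: 2/1
a_1 = 1: 3/1
a_2 = 1: 5/2
a_3 = 1: 8/3
a_4 = 6: 53/20

53/20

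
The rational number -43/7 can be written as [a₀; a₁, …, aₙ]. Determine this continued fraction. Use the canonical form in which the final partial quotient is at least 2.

[-7; 1, 6]

⌊-43/7⌋ = -7, remainder 6
⌊7/6⌋ = 1, remainder 1
⌊6/1⌋ = 6, remainder 0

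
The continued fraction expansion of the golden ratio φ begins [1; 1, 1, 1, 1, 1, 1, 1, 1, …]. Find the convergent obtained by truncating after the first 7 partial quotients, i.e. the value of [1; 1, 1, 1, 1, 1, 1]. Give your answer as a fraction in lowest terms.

Start with 1.
1 + 1/(1/1) = 1 + 1/1 = 2/1
1 + 1/(2/1) = 1 + 1/2 = 3/2
1 + 1/(3/2) = 1 + 2/3 = 5/3
1 + 1/(5/3) = 1 + 3/5 = 8/5
1 + 1/(8/5) = 1 + 5/8 = 13/8
1 + 1/(13/8) = 1 + 8/13 = 21/13

21/13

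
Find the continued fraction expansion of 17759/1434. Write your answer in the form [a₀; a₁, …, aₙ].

[12; 2, 1, 1, 1, 1, 15, 7]

17759 = 12·1434 + 551, so a_0 = 12
1434 = 2·551 + 332, so a_1 = 2
551 = 1·332 + 219, so a_2 = 1
332 = 1·219 + 113, so a_3 = 1
219 = 1·113 + 106, so a_4 = 1
113 = 1·106 + 7, so a_5 = 1
106 = 15·7 + 1, so a_6 = 15
7 = 7·1 + 0, so a_7 = 7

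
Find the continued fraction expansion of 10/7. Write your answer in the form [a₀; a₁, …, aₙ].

[1; 2, 3]

10 ÷ 7 → quotient 1, remainder 3
7 ÷ 3 → quotient 2, remainder 1
3 ÷ 1 → quotient 3, remainder 0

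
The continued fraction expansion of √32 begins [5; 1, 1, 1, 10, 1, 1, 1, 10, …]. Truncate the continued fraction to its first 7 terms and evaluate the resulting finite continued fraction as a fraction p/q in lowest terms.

379/67

Build up convergents one term at a time:
a_0 = 5: 5/1
a_1 = 1: 6/1
a_2 = 1: 11/2
a_3 = 1: 17/3
a_4 = 10: 181/32
a_5 = 1: 198/35
a_6 = 1: 379/67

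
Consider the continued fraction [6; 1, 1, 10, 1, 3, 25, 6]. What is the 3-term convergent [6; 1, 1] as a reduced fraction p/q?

Compute successive convergents:
a_0 = 6: 6/1
a_1 = 1: 7/1
a_2 = 1: 13/2

13/2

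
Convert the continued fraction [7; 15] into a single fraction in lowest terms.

106/15

Work from the innermost term outward:
Start with 15.
7 + 1/(15/1) = 7 + 1/15 = 106/15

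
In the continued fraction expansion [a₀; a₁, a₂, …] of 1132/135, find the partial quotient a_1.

Run the Euclidean algorithm, recording each quotient:
1132 ÷ 135 → quotient 8, remainder 52
135 ÷ 52 → quotient 2, remainder 31

2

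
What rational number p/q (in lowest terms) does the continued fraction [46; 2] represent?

93/2

Build up convergents one term at a time:
a_0 = 46: 46/1
a_1 = 2: 93/2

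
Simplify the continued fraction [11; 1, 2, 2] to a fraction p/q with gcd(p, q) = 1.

82/7

Use the convergent recurrence hₖ = aₖ·hₖ₋₁ + hₖ₋₂ (and likewise for the denominators kₖ):
a_0 = 11: 11/1
a_1 = 1: 12/1
a_2 = 2: 35/3
a_3 = 2: 82/7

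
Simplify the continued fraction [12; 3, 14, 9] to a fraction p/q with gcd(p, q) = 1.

4807/390

Start with 9.
14 + 1/(9/1) = 14 + 1/9 = 127/9
3 + 1/(127/9) = 3 + 9/127 = 390/127
12 + 1/(390/127) = 12 + 127/390 = 4807/390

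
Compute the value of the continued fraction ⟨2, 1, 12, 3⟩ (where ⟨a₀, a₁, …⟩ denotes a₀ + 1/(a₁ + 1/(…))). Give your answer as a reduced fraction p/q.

117/40

Start with 3.
12 + 1/(3/1) = 12 + 1/3 = 37/3
1 + 1/(37/3) = 1 + 3/37 = 40/37
2 + 1/(40/37) = 2 + 37/40 = 117/40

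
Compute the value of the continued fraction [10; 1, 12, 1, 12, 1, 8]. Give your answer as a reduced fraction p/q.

19026/1741

a_0 = 10: 10/1
a_1 = 1: 11/1
a_2 = 12: 142/13
a_3 = 1: 153/14
a_4 = 12: 1978/181
a_5 = 1: 2131/195
a_6 = 8: 19026/1741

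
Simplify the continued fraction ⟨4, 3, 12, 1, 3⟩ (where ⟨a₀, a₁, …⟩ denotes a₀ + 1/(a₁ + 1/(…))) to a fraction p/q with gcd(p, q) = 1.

Collapse the nested fraction from the inside out:
Start with 3.
1 + 1/(3/1) = 1 + 1/3 = 4/3
12 + 1/(4/3) = 12 + 3/4 = 51/4
3 + 1/(51/4) = 3 + 4/51 = 157/51
4 + 1/(157/51) = 4 + 51/157 = 679/157

679/157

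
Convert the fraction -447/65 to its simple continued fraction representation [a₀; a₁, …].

⌊-447/65⌋ = -7, remainder 8
⌊65/8⌋ = 8, remainder 1
⌊8/1⌋ = 8, remainder 0

[-7; 8, 8]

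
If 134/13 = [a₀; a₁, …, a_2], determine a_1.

134 = 10·13 + 4, so a_0 = 10
13 = 3·4 + 1, so a_1 = 3

3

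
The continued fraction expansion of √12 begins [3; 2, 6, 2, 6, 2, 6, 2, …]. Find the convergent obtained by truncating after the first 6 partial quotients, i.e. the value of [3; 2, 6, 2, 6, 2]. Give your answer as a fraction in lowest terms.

1351/390

Build up convergents one term at a time:
a_0 = 3: 3/1
a_1 = 2: 7/2
a_2 = 6: 45/13
a_3 = 2: 97/28
a_4 = 6: 627/181
a_5 = 2: 1351/390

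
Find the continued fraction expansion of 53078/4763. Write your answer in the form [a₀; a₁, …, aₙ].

Run the Euclidean algorithm, recording each quotient:
53078 ÷ 4763 → quotient 11, remainder 685
4763 ÷ 685 → quotient 6, remainder 653
685 ÷ 653 → quotient 1, remainder 32
653 ÷ 32 → quotient 20, remainder 13
32 ÷ 13 → quotient 2, remainder 6
13 ÷ 6 → quotient 2, remainder 1
6 ÷ 1 → quotient 6, remainder 0

[11; 6, 1, 20, 2, 2, 6]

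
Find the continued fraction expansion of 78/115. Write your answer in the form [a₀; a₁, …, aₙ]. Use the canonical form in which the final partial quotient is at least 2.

Repeatedly divide and take the remainder:
⌊78/115⌋ = 0, remainder 78
⌊115/78⌋ = 1, remainder 37
⌊78/37⌋ = 2, remainder 4
⌊37/4⌋ = 9, remainder 1
⌊4/1⌋ = 4, remainder 0

[0; 1, 2, 9, 4]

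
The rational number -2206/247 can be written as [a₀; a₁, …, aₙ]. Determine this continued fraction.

Repeatedly divide and take the remainder:
⌊-2206/247⌋ = -9, remainder 17
⌊247/17⌋ = 14, remainder 9
⌊17/9⌋ = 1, remainder 8
⌊9/8⌋ = 1, remainder 1
⌊8/1⌋ = 8, remainder 0

[-9; 14, 1, 1, 8]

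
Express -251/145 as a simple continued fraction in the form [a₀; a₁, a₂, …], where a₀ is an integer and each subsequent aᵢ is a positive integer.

⌊-251/145⌋ = -2, remainder 39
⌊145/39⌋ = 3, remainder 28
⌊39/28⌋ = 1, remainder 11
⌊28/11⌋ = 2, remainder 6
⌊11/6⌋ = 1, remainder 5
⌊6/5⌋ = 1, remainder 1
⌊5/1⌋ = 5, remainder 0

[-2; 3, 1, 2, 1, 1, 5]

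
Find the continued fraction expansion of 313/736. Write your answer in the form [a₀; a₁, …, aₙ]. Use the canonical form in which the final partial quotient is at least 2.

[0; 2, 2, 1, 5, 2, 8]

313 ÷ 736 → quotient 0, remainder 313
736 ÷ 313 → quotient 2, remainder 110
313 ÷ 110 → quotient 2, remainder 93
110 ÷ 93 → quotient 1, remainder 17
93 ÷ 17 → quotient 5, remainder 8
17 ÷ 8 → quotient 2, remainder 1
8 ÷ 1 → quotient 8, remainder 0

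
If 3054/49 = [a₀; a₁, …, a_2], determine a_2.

Repeatedly divide and take the remainder:
3054 = 62·49 + 16, so a_0 = 62
49 = 3·16 + 1, so a_1 = 3
16 = 16·1 + 0, so a_2 = 16

16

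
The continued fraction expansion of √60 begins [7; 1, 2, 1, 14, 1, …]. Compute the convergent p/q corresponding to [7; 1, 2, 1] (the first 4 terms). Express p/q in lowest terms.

a_0 = 7: 7/1
a_1 = 1: 8/1
a_2 = 2: 23/3
a_3 = 1: 31/4

31/4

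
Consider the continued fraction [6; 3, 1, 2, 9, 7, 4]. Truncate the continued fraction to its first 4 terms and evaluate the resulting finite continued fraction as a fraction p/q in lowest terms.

69/11

a_0 = 6: 6/1
a_1 = 3: 19/3
a_2 = 1: 25/4
a_3 = 2: 69/11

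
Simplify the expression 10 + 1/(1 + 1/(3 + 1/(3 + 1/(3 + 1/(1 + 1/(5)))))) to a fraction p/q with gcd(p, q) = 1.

3478/323

Start with 5.
1 + 1/(5/1) = 1 + 1/5 = 6/5
3 + 1/(6/5) = 3 + 5/6 = 23/6
3 + 1/(23/6) = 3 + 6/23 = 75/23
3 + 1/(75/23) = 3 + 23/75 = 248/75
1 + 1/(248/75) = 1 + 75/248 = 323/248
10 + 1/(323/248) = 10 + 248/323 = 3478/323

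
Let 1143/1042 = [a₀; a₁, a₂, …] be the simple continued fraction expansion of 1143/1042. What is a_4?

2

1143 ÷ 1042 → quotient 1, remainder 101
1042 ÷ 101 → quotient 10, remainder 32
101 ÷ 32 → quotient 3, remainder 5
32 ÷ 5 → quotient 6, remainder 2
5 ÷ 2 → quotient 2, remainder 1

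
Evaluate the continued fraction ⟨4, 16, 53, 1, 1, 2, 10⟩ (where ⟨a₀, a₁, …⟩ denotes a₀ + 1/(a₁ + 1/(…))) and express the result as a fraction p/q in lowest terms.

Collapse the nested fraction from the inside out:
Start with 10.
2 + 1/(10/1) = 2 + 1/10 = 21/10
1 + 1/(21/10) = 1 + 10/21 = 31/21
1 + 1/(31/21) = 1 + 21/31 = 52/31
53 + 1/(52/31) = 53 + 31/52 = 2787/52
16 + 1/(2787/52) = 16 + 52/2787 = 44644/2787
4 + 1/(44644/2787) = 4 + 2787/44644 = 181363/44644

181363/44644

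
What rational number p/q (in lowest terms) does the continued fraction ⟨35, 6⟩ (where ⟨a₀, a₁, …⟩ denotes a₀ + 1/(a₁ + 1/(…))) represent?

211/6

a_0 = 35: 35/1
a_1 = 6: 211/6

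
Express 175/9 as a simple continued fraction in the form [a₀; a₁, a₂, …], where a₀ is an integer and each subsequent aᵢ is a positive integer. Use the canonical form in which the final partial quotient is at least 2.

175 ÷ 9 → quotient 19, remainder 4
9 ÷ 4 → quotient 2, remainder 1
4 ÷ 1 → quotient 4, remainder 0

[19; 2, 4]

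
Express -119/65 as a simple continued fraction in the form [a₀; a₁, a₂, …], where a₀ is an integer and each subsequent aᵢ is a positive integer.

-119 = -2·65 + 11, so a_0 = -2
65 = 5·11 + 10, so a_1 = 5
11 = 1·10 + 1, so a_2 = 1
10 = 10·1 + 0, so a_3 = 10

[-2; 5, 1, 10]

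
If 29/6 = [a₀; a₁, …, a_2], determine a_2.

5

Run the Euclidean algorithm, recording each quotient:
⌊29/6⌋ = 4, remainder 5
⌊6/5⌋ = 1, remainder 1
⌊5/1⌋ = 5, remainder 0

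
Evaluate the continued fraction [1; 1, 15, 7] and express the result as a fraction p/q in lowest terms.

219/113

Start with 7.
15 + 1/(7/1) = 15 + 1/7 = 106/7
1 + 1/(106/7) = 1 + 7/106 = 113/106
1 + 1/(113/106) = 1 + 106/113 = 219/113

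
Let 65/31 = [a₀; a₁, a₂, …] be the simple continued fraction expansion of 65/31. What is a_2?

65 = 2·31 + 3, so a_0 = 2
31 = 10·3 + 1, so a_1 = 10
3 = 3·1 + 0, so a_2 = 3

3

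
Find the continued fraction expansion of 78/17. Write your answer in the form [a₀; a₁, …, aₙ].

[4; 1, 1, 2, 3]

78 = 4·17 + 10, so a_0 = 4
17 = 1·10 + 7, so a_1 = 1
10 = 1·7 + 3, so a_2 = 1
7 = 2·3 + 1, so a_3 = 2
3 = 3·1 + 0, so a_4 = 3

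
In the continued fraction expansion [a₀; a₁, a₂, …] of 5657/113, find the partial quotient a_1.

16

5657 = 50·113 + 7, so a_0 = 50
113 = 16·7 + 1, so a_1 = 16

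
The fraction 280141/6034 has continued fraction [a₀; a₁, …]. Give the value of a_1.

280141 = 46·6034 + 2577, so a_0 = 46
6034 = 2·2577 + 880, so a_1 = 2

2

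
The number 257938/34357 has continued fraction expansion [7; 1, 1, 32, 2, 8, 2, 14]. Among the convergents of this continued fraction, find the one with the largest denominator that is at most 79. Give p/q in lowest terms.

488/65

List convergents until the denominator exceeds the bound:
a_0 = 7: 7/1  (≤ bound)
a_1 = 1: 8/1  (≤ bound)
a_2 = 1: 15/2  (≤ bound)
a_3 = 32: 488/65  (≤ bound)
a_4 = 2: 991/132  (> 79, stop)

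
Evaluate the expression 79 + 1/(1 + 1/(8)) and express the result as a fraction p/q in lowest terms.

719/9

a_0 = 79: 79/1
a_1 = 1: 80/1
a_2 = 8: 719/9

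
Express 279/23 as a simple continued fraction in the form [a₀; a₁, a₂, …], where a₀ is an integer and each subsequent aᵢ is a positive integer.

⌊279/23⌋ = 12, remainder 3
⌊23/3⌋ = 7, remainder 2
⌊3/2⌋ = 1, remainder 1
⌊2/1⌋ = 2, remainder 0

[12; 7, 1, 2]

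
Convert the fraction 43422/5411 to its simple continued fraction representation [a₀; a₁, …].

[8; 40, 2, 1, 1, 1, 2, 6]

⌊43422/5411⌋ = 8, remainder 134
⌊5411/134⌋ = 40, remainder 51
⌊134/51⌋ = 2, remainder 32
⌊51/32⌋ = 1, remainder 19
⌊32/19⌋ = 1, remainder 13
⌊19/13⌋ = 1, remainder 6
⌊13/6⌋ = 2, remainder 1
⌊6/1⌋ = 6, remainder 0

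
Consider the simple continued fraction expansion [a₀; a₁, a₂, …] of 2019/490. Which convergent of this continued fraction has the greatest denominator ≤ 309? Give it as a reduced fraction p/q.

787/191

a_0 = 4: 4/1  (≤ bound)
a_1 = 8: 33/8  (≤ bound)
a_2 = 3: 103/25  (≤ bound)
a_3 = 3: 342/83  (≤ bound)
a_4 = 1: 445/108  (≤ bound)
a_5 = 1: 787/191  (≤ bound)
a_6 = 2: 2019/490  (> 309, stop)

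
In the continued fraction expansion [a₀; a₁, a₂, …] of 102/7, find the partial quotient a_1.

1

Run the Euclidean algorithm, recording each quotient:
⌊102/7⌋ = 14, remainder 4
⌊7/4⌋ = 1, remainder 3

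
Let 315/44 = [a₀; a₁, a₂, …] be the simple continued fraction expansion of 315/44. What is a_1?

⌊315/44⌋ = 7, remainder 7
⌊44/7⌋ = 6, remainder 2

6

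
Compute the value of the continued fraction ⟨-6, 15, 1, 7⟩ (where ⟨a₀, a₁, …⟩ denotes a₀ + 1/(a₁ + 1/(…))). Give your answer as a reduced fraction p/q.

a_0 = -6: -6/1
a_1 = 15: -89/15
a_2 = 1: -95/16
a_3 = 7: -754/127

-754/127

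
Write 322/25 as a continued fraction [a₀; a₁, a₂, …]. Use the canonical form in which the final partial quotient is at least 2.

[12; 1, 7, 3]

⌊322/25⌋ = 12, remainder 22
⌊25/22⌋ = 1, remainder 3
⌊22/3⌋ = 7, remainder 1
⌊3/1⌋ = 3, remainder 0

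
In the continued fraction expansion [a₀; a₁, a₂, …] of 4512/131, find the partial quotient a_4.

6

Repeatedly divide and take the remainder:
⌊4512/131⌋ = 34, remainder 58
⌊131/58⌋ = 2, remainder 15
⌊58/15⌋ = 3, remainder 13
⌊15/13⌋ = 1, remainder 2
⌊13/2⌋ = 6, remainder 1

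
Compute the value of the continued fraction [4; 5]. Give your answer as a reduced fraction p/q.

21/5

a_0 = 4: 4/1
a_1 = 5: 21/5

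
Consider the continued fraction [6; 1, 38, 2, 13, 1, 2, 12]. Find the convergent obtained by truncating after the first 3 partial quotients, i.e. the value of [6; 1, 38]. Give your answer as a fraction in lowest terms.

272/39

a_0 = 6: 6/1
a_1 = 1: 7/1
a_2 = 38: 272/39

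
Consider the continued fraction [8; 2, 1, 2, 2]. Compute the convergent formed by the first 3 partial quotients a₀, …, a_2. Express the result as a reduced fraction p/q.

25/3

Work from the innermost term outward:
Start with 1.
2 + 1/(1/1) = 2 + 1/1 = 3/1
8 + 1/(3/1) = 8 + 1/3 = 25/3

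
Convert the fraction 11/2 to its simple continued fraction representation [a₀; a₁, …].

11 = 5·2 + 1, so a_0 = 5
2 = 2·1 + 0, so a_1 = 2

[5; 2]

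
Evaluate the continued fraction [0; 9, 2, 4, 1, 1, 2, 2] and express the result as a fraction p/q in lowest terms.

122/1153

a_0 = 0: 0/1
a_1 = 9: 1/9
a_2 = 2: 2/19
a_3 = 4: 9/85
a_4 = 1: 11/104
a_5 = 1: 20/189
a_6 = 2: 51/482
a_7 = 2: 122/1153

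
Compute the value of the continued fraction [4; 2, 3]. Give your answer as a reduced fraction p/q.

Build up convergents one term at a time:
a_0 = 4: 4/1
a_1 = 2: 9/2
a_2 = 3: 31/7

31/7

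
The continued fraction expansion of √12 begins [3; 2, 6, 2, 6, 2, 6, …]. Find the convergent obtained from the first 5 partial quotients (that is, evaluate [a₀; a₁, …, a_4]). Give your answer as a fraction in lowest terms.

Build up convergents one term at a time:
a_0 = 3: 3/1
a_1 = 2: 7/2
a_2 = 6: 45/13
a_3 = 2: 97/28
a_4 = 6: 627/181

627/181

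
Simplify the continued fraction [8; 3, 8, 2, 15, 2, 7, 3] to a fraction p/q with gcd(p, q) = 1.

a_0 = 8: 8/1
a_1 = 3: 25/3
a_2 = 8: 208/25
a_3 = 2: 441/53
a_4 = 15: 6823/820
a_5 = 2: 14087/1693
a_6 = 7: 105432/12671
a_7 = 3: 330383/39706

330383/39706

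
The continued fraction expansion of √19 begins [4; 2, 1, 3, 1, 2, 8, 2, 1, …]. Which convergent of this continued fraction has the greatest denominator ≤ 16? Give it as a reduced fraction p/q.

List convergents until the denominator exceeds the bound:
a_0 = 4: 4/1  (≤ bound)
a_1 = 2: 9/2  (≤ bound)
a_2 = 1: 13/3  (≤ bound)
a_3 = 3: 48/11  (≤ bound)
a_4 = 1: 61/14  (≤ bound)
a_5 = 2: 170/39  (> 16, stop)

61/14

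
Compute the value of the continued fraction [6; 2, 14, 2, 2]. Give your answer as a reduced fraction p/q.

Work from the innermost term outward:
Start with 2.
2 + 1/(2/1) = 2 + 1/2 = 5/2
14 + 1/(5/2) = 14 + 2/5 = 72/5
2 + 1/(72/5) = 2 + 5/72 = 149/72
6 + 1/(149/72) = 6 + 72/149 = 966/149

966/149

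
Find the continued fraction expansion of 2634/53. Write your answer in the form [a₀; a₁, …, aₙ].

Run the Euclidean algorithm, recording each quotient:
2634 ÷ 53 → quotient 49, remainder 37
53 ÷ 37 → quotient 1, remainder 16
37 ÷ 16 → quotient 2, remainder 5
16 ÷ 5 → quotient 3, remainder 1
5 ÷ 1 → quotient 5, remainder 0

[49; 1, 2, 3, 5]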